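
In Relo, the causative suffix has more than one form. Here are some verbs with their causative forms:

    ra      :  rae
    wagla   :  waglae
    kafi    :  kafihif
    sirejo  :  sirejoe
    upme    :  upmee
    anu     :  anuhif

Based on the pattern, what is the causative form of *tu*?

Looking at the last vowel of each stem: -hif when the last vowel of the stem is a high vowel (*kafi*, *anu*); -e when the last vowel of the stem is a non-high vowel (*ra*, *wagla*, *sirejo*, *upme*).
The last vowel of *tu* is /u/, which is a high vowel, so the suffix is -hif, giving *tuhif*.

tuhif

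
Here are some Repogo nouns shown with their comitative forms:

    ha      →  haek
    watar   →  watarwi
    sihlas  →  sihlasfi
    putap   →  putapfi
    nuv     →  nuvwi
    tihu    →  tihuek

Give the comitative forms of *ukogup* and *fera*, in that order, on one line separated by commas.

The pattern is voicing of the final sound: -fi when the stem ends in a voiceless consonant (*sihlas*, *putap*); -wi when the stem ends in a voiced consonant (*watar*, *nuv*); -ek when the stem ends in a vowel (*ha*, *tihu*).
*ukogup*: final sound = /p/, a voiceless consonant → -fi → *ukogupfi*.
The final sound of *fera* is /a/, which is a vowel, so the suffix is -ek, giving *feraek*.

ukogupfi, feraek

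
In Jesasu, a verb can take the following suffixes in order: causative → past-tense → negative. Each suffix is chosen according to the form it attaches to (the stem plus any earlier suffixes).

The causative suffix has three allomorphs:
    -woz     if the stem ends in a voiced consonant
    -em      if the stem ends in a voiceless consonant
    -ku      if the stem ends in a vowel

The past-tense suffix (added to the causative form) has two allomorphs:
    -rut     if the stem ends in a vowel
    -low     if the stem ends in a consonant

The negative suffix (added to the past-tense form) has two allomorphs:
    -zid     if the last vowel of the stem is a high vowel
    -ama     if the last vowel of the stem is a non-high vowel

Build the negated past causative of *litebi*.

*litebi*: final sound = /i/, a vowel → -ku → *litebiku*.
The causative form *litebiku*: final sound = /u/, a vowel → -rut → *litebikurut*.
The past-tense form *litebikurut*: last vowel = /u/, a high vowel → -zid → *litebikurutzid*.

litebikurutzid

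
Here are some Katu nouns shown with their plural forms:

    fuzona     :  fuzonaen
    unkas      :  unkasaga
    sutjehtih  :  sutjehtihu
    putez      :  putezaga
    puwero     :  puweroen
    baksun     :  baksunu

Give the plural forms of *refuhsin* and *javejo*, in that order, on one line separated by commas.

refuhsinu, javejoen

The alternation tracks the final sound of the stem — -aga when the stem ends in a sibilant (*unkas*, *putez*); -u when the stem ends in a non-sibilant consonant (*sutjehtih*, *baksun*); -en when the stem ends in a vowel (*fuzona*, *puwero*).
*refuhsin*: final sound = /n/, a non-sibilant consonant → -u → *refuhsinu*.
Since the final sound of *javejo* is /o/ (a vowel), it takes -en, giving *javejoen*.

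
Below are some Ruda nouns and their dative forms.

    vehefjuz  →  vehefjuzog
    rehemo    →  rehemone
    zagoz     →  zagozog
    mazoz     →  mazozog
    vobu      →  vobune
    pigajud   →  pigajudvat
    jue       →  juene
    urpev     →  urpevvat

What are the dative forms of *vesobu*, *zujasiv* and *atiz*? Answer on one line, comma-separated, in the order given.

The alternation tracks the final sound of the stem — -og when the stem ends in a sibilant (*vehefjuz*, *zagoz*, *mazoz*); -vat when the stem ends in a non-sibilant consonant (*pigajud*, *urpev*); -ne when the stem ends in a vowel (*rehemo*, *vobu*, *jue*).
*vesobu*: final sound = /u/, a vowel → -ne → *vesobune*.
The final sound of *zujasiv* is /v/, which is a non-sibilant consonant, so the suffix is -vat, giving *zujasivvat*.
*atiz* — final sound /z/ (a sibilant) → -og → *atizog*.

vesobune, zujasivvat, atizog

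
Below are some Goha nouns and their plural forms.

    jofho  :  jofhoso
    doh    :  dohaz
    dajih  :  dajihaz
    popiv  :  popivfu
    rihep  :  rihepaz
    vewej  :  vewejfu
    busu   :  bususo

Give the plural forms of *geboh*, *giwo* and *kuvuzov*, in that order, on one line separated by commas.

gebohaz, giwoso, kuvuzovfu

The suffix is conditioned by the final sound: -az when the stem ends in a voiceless consonant (*doh*, *dajih*, *rihep*); -fu when the stem ends in a voiced consonant (*popiv*, *vewej*); -so when the stem ends in a vowel (*jofho*, *busu*).
Since the final sound of *geboh* is /h/ (a voiceless consonant), it takes -az, giving *gebohaz*.
Since the final sound of *giwo* is /o/ (a vowel), it takes -so, giving *giwoso*.
Since the final sound of *kuvuzov* is /v/ (a voiced consonant), it takes -fu, giving *kuvuzovfu*.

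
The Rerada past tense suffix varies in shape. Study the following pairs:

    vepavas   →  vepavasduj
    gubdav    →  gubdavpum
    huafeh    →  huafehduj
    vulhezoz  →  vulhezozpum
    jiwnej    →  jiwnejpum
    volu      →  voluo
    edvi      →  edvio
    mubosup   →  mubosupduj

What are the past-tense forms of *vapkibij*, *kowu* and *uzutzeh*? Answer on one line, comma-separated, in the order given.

vapkibijpum, kowuo, uzutzehduj

The suffix is conditioned by the final sound: -duj when the stem ends in a voiceless consonant (*vepavas*, *huafeh*, *mubosup*); -pum when the stem ends in a voiced consonant (*gubdav*, *vulhezoz*, *jiwnej*); -o when the stem ends in a vowel (*volu*, *edvi*).
Since the final sound of *vapkibij* is /j/ (a voiced consonant), it takes -pum, giving *vapkibijpum*.
*kowu*: final sound = /u/, a vowel → -o → *kowuo*.
The final sound of *uzutzeh* is /h/, which is a voiceless consonant, so the suffix is -duj, giving *uzutzehduj*.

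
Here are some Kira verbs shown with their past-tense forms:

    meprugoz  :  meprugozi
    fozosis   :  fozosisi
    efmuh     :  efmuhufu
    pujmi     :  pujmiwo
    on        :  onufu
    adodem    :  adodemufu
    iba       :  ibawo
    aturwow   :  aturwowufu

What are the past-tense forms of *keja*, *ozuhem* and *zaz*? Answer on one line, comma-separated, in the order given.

The pattern is sibilance of the final sound: -i when the stem ends in a sibilant (*meprugoz*, *fozosis*); -ufu when the stem ends in a non-sibilant consonant (*efmuh*, *on*, *adodem*, *aturwow*); -wo when the stem ends in a vowel (*pujmi*, *iba*).
*keja* — final sound /a/ (a vowel) → -wo → *kejawo*.
*ozuhem* — final sound /m/ (a non-sibilant consonant) → -ufu → *ozuhemufu*.
*zaz* — final sound /z/ (a sibilant) → -i → *zazi*.

kejawo, ozuhemufu, zazi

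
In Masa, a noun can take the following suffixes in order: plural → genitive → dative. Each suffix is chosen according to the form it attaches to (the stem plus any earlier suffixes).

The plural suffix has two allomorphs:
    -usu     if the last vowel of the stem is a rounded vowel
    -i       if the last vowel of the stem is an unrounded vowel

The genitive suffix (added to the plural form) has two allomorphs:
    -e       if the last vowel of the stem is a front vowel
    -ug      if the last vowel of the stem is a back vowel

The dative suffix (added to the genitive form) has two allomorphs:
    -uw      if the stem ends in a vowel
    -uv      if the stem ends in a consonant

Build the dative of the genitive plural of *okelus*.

The last vowel of *okelus* is /u/, which is a rounded vowel, so the plural suffix is -usu, giving *okelususu*.
The plural form *okelususu* — last vowel /u/ (a back vowel) → -ug → *okelususuug*.
Since the final sound of the genitive form *okelususuug* is /g/ (a consonant), it takes -uv, giving *okelususuuguv*.

okelususuuguv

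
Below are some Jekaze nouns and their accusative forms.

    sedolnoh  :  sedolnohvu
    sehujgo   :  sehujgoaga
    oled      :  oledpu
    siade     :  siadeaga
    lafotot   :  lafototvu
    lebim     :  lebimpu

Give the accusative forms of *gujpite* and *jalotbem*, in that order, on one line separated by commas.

gujpiteaga, jalotbempu

The pattern is voicing of the final sound: -vu when the stem ends in a voiceless consonant (*sedolnoh*, *lafotot*); -pu when the stem ends in a voiced consonant (*oled*, *lebim*); -aga when the stem ends in a vowel (*sehujgo*, *siade*).
The final sound of *gujpite* is /e/, which is a vowel, so the suffix is -aga, giving *gujpiteaga*.
Since the final sound of *jalotbem* is /m/ (a voiced consonant), it takes -pu, giving *jalotbempu*.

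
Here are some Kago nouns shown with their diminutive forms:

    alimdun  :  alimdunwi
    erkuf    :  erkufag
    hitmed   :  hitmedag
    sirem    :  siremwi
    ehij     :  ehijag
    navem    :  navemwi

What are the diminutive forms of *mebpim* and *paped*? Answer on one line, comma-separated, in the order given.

mebpimwi, papedag

The alternation tracks the final consonant of the stem — -wi when the stem ends in a nasal (*alimdun*, *sirem*, *navem*); -ag when the stem ends in a non-nasal consonant (*erkuf*, *hitmed*, *ehij*).
Since the final consonant of *mebpim* is /m/ (a nasal), it takes -wi, giving *mebpimwi*.
*paped*: final consonant = /d/, non-nasal → -ag → *papedag*.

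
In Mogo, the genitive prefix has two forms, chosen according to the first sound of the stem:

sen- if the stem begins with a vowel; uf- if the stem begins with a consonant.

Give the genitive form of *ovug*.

*ovug* — first sound /o/ (a vowel) → sen- → *senovug*.

senovug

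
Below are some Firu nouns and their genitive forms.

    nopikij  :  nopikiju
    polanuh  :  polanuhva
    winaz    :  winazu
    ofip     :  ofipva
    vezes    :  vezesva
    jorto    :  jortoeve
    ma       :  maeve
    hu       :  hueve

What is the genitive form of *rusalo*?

Looking at the final sound of each stem: -va when the stem ends in a voiceless consonant (*polanuh*, *ofip*, *vezes*); -u when the stem ends in a voiced consonant (*nopikij*, *winaz*); -eve when the stem ends in a vowel (*jorto*, *ma*, *hu*).
*rusalo* — final sound /o/ (a vowel) → -eve → *rusaloeve*.

rusaloeve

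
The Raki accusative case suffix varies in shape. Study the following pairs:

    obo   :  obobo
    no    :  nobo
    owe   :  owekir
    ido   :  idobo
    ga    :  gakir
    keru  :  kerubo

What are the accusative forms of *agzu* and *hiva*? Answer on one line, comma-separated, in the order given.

agzubo, hivakir

The alternation tracks the last vowel of the stem — -bo when the last vowel of the stem is a rounded vowel (*obo*, *no*, *ido*, *keru*); -kir when the last vowel of the stem is an unrounded vowel (*owe*, *ga*).
The last vowel of *agzu* is /u/, which is a rounded vowel, so the suffix is -bo, giving *agzubo*.
The last vowel of *hiva* is /a/, which is an unrounded vowel, so the suffix is -kir, giving *hivakir*.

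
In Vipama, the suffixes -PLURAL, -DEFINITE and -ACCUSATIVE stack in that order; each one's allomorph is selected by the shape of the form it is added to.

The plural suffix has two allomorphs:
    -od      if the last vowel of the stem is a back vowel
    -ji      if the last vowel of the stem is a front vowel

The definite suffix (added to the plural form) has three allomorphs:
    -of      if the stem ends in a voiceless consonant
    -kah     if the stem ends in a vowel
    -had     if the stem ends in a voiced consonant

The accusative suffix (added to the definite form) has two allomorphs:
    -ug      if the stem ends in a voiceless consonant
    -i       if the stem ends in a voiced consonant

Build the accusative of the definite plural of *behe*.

behejikahug

*behe* — last vowel /e/ (a front vowel) → -ji → *beheji*.
The plural form *beheji* — final sound /i/ (a vowel) → -kah → *behejikah*.
Since the final consonant of the definite form *behejikah* is /h/ (voiceless), it takes -ug, giving *behejikahug*.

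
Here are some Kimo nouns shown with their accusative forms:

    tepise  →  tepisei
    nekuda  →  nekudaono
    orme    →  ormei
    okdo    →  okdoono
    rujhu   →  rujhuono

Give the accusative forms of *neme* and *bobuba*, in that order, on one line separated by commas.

The pattern is front/back vowel harmony: -i when the last vowel of the stem is a front vowel (*tepise*, *orme*); -ono when the last vowel of the stem is a back vowel (*nekuda*, *okdo*, *rujhu*).
*neme* — last vowel /e/ (a front vowel) → -i → *nemei*.
*bobuba* — last vowel /a/ (a back vowel) → -ono → *bobubaono*.

nemei, bobubaono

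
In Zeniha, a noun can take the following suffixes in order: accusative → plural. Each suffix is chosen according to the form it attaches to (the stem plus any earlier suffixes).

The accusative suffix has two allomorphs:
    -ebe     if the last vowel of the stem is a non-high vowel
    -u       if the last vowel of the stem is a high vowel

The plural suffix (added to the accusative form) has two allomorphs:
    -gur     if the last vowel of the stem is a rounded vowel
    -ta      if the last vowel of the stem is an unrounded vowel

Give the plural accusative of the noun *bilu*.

biluugur

The last vowel of *bilu* is /u/, which is a high vowel, so the accusative suffix is -u, giving *biluu*.
The last vowel of the accusative form *biluu* is /u/, which is a rounded vowel, so the plural suffix is -gur, giving *biluugur*.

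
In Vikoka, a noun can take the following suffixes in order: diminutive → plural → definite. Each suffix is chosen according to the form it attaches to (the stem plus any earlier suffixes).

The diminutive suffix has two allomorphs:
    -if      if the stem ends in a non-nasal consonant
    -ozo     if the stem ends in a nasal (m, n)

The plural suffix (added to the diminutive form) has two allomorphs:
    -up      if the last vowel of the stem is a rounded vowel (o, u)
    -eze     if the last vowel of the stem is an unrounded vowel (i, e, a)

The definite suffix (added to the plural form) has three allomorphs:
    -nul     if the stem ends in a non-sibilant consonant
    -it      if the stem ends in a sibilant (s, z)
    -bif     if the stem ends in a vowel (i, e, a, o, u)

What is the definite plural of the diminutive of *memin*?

*memin*: final consonant = /n/, a nasal → -ozo → *meminozo*.
The diminutive form *meminozo*: last vowel = /o/, a rounded vowel → -up → *meminozoup*.
The final sound of the plural form *meminozoup* is /p/, which is a non-sibilant consonant, so the definite suffix is -nul, giving *meminozoupnul*.

meminozoupnul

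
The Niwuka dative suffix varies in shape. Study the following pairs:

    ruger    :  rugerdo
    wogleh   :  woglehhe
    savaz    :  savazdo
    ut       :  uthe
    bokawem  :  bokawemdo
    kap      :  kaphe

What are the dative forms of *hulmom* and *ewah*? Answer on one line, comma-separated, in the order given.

Looking at the final consonant of each stem: -he when the stem ends in a voiceless consonant (*wogleh*, *ut*, *kap*); -do when the stem ends in a voiced consonant (*ruger*, *savaz*, *bokawem*).
The final consonant of *hulmom* is /m/, which is voiced, so the suffix is -do, giving *hulmomdo*.
Since the final consonant of *ewah* is /h/ (voiceless), it takes -he, giving *ewahhe*.

hulmomdo, ewahhe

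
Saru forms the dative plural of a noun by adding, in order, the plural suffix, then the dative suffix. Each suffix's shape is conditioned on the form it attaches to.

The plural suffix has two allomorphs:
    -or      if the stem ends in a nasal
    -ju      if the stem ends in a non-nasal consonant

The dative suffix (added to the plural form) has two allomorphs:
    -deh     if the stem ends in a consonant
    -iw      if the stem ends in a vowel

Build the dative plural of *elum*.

*elum*: final consonant = /m/, a nasal → -or → *elumor*.
The plural form *elumor*: final sound = /r/, a consonant → -deh → *elumordeh*.

elumordeh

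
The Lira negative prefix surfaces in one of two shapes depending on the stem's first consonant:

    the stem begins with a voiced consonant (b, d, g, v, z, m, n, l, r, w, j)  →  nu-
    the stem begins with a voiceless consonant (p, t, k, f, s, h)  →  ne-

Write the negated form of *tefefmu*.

netefefmu

*tefefmu*: first consonant = /t/, voiceless → ne- → *netefefmu*.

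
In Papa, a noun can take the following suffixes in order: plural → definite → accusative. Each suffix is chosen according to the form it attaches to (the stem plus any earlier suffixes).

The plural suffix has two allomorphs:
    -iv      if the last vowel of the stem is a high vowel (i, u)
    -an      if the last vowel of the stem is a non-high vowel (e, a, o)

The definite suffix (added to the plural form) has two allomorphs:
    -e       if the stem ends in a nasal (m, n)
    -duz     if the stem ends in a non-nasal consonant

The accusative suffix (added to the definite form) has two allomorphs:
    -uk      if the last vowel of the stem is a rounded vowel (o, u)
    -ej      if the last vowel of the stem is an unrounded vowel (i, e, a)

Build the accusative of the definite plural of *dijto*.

*dijto*: last vowel = /o/, a non-high vowel → -an → *dijtoan*.
Since the final consonant of the plural form *dijtoan* is /n/ (a nasal), it takes -e, giving *dijtoane*.
The definite form *dijtoane*: last vowel = /e/, an unrounded vowel → -ej → *dijtoaneej*.

dijtoaneej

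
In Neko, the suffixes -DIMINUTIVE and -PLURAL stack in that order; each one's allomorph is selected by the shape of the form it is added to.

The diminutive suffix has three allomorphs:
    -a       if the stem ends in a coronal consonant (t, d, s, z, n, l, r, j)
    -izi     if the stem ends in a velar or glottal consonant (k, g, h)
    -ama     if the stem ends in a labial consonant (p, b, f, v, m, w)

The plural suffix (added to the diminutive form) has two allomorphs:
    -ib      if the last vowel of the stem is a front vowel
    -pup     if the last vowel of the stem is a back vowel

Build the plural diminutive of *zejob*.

zejobamapup

The final consonant of *zejob* is /b/, which is labial, so the diminutive suffix is -ama, giving *zejobama*.
The last vowel of the diminutive form *zejobama* is /a/, which is a back vowel, so the plural suffix is -pup, giving *zejobamapup*.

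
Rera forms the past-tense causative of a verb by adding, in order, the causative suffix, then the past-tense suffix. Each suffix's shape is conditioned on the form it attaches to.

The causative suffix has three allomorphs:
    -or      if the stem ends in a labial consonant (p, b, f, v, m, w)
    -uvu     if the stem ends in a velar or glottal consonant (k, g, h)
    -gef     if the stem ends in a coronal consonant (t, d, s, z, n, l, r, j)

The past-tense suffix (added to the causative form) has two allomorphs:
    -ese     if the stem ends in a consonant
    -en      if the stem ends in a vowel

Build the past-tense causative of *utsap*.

*utsap*: final consonant = /p/, labial → -or → *utsapor*.
The causative form *utsapor* — final sound /r/ (a consonant) → -ese → *utsaporese*.

utsaporese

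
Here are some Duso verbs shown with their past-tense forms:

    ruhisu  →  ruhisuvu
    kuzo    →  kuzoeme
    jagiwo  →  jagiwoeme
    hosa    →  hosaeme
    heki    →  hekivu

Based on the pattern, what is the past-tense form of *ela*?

Looking at the last vowel of each stem: -vu when the last vowel of the stem is a high vowel (*ruhisu*, *heki*); -eme when the last vowel of the stem is a non-high vowel (*kuzo*, *jagiwo*, *hosa*).
The last vowel of *ela* is /a/, which is a non-high vowel, so the suffix is -eme, giving *elaeme*.

elaeme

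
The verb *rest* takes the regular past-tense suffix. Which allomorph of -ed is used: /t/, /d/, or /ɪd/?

/ɪd/

The stem *rest* ends in /t/ or /d/.
The -ed suffix is realized as /ɪd/ after /t, d/; as /t/ after other voiceless consonants; and as /d/ after other voiced sounds.
So -ed on *rest* is pronounced /ɪd/.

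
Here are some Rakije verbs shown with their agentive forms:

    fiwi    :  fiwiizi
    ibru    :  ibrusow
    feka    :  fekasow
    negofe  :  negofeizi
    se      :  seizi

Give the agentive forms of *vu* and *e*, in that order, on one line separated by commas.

The suffix is conditioned by the last vowel: -izi when the last vowel of the stem is a front vowel (*fiwi*, *negofe*, *se*); -sow when the last vowel of the stem is a back vowel (*ibru*, *feka*).
The last vowel of *vu* is /u/, which is a back vowel, so the suffix is -sow, giving *vusow*.
Since the last vowel of *e* is /e/ (a front vowel), it takes -izi, giving *eizi*.

vusow, eizi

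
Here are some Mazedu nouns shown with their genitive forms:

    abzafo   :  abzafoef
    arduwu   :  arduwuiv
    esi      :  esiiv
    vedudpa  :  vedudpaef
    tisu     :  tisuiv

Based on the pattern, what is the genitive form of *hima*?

himaef

The pattern is height harmony: -iv when the last vowel of the stem is a high vowel (*arduwu*, *esi*, *tisu*); -ef when the last vowel of the stem is a non-high vowel (*abzafo*, *vedudpa*).
*hima* — last vowel /a/ (a non-high vowel) → -ef → *himaef*.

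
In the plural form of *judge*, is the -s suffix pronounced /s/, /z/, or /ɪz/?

/ɪz/

The stem *judge* ends in a sibilant (/s, z, ʃ, ʒ, tʃ, dʒ/).
The plural suffix surfaces as /ɪz/ after sibilants, /s/ after other voiceless consonants, and /z/ after other voiced sounds.
So the plural -s on *judge* is pronounced /ɪz/.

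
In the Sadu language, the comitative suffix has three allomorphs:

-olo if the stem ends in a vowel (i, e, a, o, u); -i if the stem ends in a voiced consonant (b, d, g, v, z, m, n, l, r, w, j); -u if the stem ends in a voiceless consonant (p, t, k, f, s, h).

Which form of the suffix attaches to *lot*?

The final sound of *lot* is /t/, which is a voiceless consonant, so the suffix is -u.

-u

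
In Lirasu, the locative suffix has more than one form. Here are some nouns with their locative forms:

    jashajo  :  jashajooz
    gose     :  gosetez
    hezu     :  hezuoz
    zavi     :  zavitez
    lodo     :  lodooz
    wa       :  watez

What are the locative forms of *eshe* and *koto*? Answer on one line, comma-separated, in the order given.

eshetez, kotooz

Looking at the last vowel of each stem: -oz when the last vowel of the stem is a rounded vowel (*jashajo*, *hezu*, *lodo*); -tez when the last vowel of the stem is an unrounded vowel (*gose*, *zavi*, *wa*).
The last vowel of *eshe* is /e/, which is an unrounded vowel, so the suffix is -tez, giving *eshetez*.
*koto*: last vowel = /o/, a rounded vowel → -oz → *kotooz*.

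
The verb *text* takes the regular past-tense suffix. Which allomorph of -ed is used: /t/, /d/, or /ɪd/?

/ɪd/

The stem *text* ends in /t/ or /d/.
The -ed suffix is realized as /ɪd/ after /t, d/; as /t/ after other voiceless consonants; and as /d/ after other voiced sounds.
So -ed on *text* is pronounced /ɪd/.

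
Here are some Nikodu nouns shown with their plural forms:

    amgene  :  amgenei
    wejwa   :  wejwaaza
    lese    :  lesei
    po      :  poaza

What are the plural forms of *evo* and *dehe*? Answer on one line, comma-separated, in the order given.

evoaza, dehei

The pattern is front/back vowel harmony: -i when the last vowel of the stem is a front vowel (*amgene*, *lese*); -aza when the last vowel of the stem is a back vowel (*wejwa*, *po*).
*evo*: last vowel = /o/, a back vowel → -aza → *evoaza*.
*dehe* — last vowel /e/ (a front vowel) → -i → *dehei*.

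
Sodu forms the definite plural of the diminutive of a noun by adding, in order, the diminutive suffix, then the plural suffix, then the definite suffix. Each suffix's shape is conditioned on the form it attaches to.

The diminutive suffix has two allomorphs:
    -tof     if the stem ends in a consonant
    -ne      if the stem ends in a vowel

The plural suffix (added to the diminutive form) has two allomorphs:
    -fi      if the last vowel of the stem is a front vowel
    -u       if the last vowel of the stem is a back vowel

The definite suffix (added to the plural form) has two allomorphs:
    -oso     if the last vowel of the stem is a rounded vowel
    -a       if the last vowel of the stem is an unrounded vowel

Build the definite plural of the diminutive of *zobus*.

Since the final sound of *zobus* is /s/ (a consonant), it takes -tof, giving *zobustof*.
Since the last vowel of the diminutive form *zobustof* is /o/ (a back vowel), it takes -u, giving *zobustofu*.
The plural form *zobustofu* — last vowel /u/ (a rounded vowel) → -oso → *zobustofuoso*.

zobustofuoso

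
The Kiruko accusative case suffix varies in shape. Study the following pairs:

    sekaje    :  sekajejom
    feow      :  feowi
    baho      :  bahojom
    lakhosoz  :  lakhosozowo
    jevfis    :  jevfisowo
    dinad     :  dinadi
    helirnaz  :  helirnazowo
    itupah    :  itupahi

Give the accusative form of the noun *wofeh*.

The alternation tracks the final sound of the stem — -owo when the stem ends in a sibilant (*lakhosoz*, *jevfis*, *helirnaz*); -i when the stem ends in a non-sibilant consonant (*feow*, *dinad*, *itupah*); -jom when the stem ends in a vowel (*sekaje*, *baho*).
The final sound of *wofeh* is /h/, which is a non-sibilant consonant, so the suffix is -i, giving *wofehi*.

wofehi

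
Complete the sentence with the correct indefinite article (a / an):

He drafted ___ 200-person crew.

a

The indefinite article is chosen by the initial *sound* of the following word, not its spelling.
The number *200* is spoken "two hundred", beginning with /tuː/ — a consonant sound.
So the article is *a*: He drafted a 200-person crew.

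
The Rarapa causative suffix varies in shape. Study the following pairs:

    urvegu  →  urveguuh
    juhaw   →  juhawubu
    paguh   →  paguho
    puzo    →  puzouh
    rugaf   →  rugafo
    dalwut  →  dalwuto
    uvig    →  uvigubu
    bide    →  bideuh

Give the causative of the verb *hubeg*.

hubegubu

The alternation tracks the final sound of the stem — -o when the stem ends in a voiceless consonant (*paguh*, *rugaf*, *dalwut*); -ubu when the stem ends in a voiced consonant (*juhaw*, *uvig*); -uh when the stem ends in a vowel (*urvegu*, *puzo*, *bide*).
*hubeg* — final sound /g/ (a voiced consonant) → -ubu → *hubegubu*.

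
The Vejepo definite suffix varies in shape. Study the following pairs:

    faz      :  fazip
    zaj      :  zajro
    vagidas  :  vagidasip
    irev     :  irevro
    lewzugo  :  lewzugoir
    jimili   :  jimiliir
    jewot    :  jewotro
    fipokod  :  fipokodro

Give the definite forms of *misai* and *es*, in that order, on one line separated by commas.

misaiir, esip

The suffix is conditioned by the final sound: -ip when the stem ends in a sibilant (*faz*, *vagidas*); -ro when the stem ends in a non-sibilant consonant (*zaj*, *irev*, *jewot*, *fipokod*); -ir when the stem ends in a vowel (*lewzugo*, *jimili*).
*misai*: final sound = /i/, a vowel → -ir → *misaiir*.
The final sound of *es* is /s/, which is a sibilant, so the suffix is -ip, giving *esip*.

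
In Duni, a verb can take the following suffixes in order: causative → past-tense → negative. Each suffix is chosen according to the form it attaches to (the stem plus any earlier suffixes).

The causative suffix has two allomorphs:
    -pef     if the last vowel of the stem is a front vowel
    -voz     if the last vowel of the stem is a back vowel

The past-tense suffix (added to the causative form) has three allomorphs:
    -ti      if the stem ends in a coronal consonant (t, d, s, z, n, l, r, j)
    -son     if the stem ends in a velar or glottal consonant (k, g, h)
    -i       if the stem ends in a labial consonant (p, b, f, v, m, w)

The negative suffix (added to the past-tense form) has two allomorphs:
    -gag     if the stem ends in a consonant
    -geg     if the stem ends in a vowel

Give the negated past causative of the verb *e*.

The last vowel of *e* is /e/, which is a front vowel, so the causative suffix is -pef, giving *epef*.
The causative form *epef*: final consonant = /f/, labial → -i → *epefi*.
The past-tense form *epefi* — final sound /i/ (a vowel) → -geg → *epefigeg*.

epefigeg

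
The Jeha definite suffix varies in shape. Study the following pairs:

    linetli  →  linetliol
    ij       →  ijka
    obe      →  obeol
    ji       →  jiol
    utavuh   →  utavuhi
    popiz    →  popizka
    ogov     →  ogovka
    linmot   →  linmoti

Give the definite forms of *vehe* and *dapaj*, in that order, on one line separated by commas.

veheol, dapajka

The suffix is conditioned by the final sound: -i when the stem ends in a voiceless consonant (*utavuh*, *linmot*); -ka when the stem ends in a voiced consonant (*ij*, *popiz*, *ogov*); -ol when the stem ends in a vowel (*linetli*, *obe*, *ji*).
*vehe* — final sound /e/ (a vowel) → -ol → *veheol*.
*dapaj*: final sound = /j/, a voiced consonant → -ka → *dapajka*.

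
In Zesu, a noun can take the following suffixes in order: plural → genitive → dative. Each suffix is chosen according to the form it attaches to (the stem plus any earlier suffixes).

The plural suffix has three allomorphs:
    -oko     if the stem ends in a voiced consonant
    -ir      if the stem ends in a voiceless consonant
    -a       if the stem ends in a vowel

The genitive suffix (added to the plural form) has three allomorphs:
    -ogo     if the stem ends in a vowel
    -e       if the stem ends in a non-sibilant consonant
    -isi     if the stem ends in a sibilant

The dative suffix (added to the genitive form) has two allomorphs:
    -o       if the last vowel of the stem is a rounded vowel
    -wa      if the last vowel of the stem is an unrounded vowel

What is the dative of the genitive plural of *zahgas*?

*zahgas* — final sound /s/ (a voiceless consonant) → -ir → *zahgasir*.
The plural form *zahgasir*: final sound = /r/, a non-sibilant consonant → -e → *zahgasire*.
The genitive form *zahgasire* — last vowel /e/ (an unrounded vowel) → -wa → *zahgasirewa*.

zahgasirewa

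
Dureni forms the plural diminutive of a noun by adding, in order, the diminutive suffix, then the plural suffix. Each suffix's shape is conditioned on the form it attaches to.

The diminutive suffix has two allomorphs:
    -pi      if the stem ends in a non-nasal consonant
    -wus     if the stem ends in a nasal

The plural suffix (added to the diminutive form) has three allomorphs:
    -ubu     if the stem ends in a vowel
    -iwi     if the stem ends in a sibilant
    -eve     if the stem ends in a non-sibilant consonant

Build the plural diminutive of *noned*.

nonedpiubu

Since the final consonant of *noned* is /d/ (non-nasal), it takes -pi, giving *nonedpi*.
Since the final sound of the diminutive form *nonedpi* is /i/ (a vowel), it takes -ubu, giving *nonedpiubu*.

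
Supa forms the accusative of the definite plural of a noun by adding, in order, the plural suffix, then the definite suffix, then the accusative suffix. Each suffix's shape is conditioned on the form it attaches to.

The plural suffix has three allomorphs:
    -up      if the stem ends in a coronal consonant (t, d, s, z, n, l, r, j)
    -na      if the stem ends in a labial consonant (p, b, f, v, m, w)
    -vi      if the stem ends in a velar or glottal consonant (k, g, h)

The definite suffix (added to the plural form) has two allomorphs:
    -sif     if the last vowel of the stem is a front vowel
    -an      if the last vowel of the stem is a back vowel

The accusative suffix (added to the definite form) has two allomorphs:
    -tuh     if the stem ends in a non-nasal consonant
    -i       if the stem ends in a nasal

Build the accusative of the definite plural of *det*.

Since the final consonant of *det* is /t/ (coronal), it takes -up, giving *detup*.
The last vowel of the plural form *detup* is /u/, which is a back vowel, so the definite suffix is -an, giving *detupan*.
The final consonant of the definite form *detupan* is /n/, which is a nasal, so the accusative suffix is -i, giving *detupani*.

detupani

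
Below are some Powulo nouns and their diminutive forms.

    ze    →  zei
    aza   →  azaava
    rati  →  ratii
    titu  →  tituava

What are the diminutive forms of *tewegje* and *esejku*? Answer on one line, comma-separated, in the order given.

The pattern is front/back vowel harmony: -i when the last vowel of the stem is a front vowel (*ze*, *rati*); -ava when the last vowel of the stem is a back vowel (*aza*, *titu*).
Since the last vowel of *tewegje* is /e/ (a front vowel), it takes -i, giving *tewegjei*.
Since the last vowel of *esejku* is /u/ (a back vowel), it takes -ava, giving *esejkuava*.

tewegjei, esejkuava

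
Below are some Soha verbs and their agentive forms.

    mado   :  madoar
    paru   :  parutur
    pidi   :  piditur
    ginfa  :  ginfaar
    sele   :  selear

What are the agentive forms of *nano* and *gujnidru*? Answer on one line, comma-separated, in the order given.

Looking at the last vowel of each stem: -tur when the last vowel of the stem is a high vowel (*paru*, *pidi*); -ar when the last vowel of the stem is a non-high vowel (*mado*, *ginfa*, *sele*).
*nano* — last vowel /o/ (a non-high vowel) → -ar → *nanoar*.
The last vowel of *gujnidru* is /u/, which is a high vowel, so the suffix is -tur, giving *gujnidrutur*.

nanoar, gujnidrutur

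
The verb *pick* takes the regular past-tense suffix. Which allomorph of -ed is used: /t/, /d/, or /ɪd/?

/t/

The stem *pick* ends in a voiceless consonant other than /t/.
The -ed suffix is realized as /ɪd/ after /t, d/; as /t/ after other voiceless consonants; and as /d/ after other voiced sounds.
So -ed on *pick* is pronounced /t/.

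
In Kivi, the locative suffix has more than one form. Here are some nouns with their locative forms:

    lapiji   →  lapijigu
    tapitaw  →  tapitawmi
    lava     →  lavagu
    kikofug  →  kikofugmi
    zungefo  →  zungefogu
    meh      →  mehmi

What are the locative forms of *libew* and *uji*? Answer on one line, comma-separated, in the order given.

The pattern is consonant vs. vowel: -mi when the stem ends in a consonant (*tapitaw*, *kikofug*, *meh*); -gu when the stem ends in a vowel (*lapiji*, *lava*, *zungefo*).
*libew* — final sound /w/ (a consonant) → -mi → *libewmi*.
*uji* — final sound /i/ (a vowel) → -gu → *ujigu*.

libewmi, ujigu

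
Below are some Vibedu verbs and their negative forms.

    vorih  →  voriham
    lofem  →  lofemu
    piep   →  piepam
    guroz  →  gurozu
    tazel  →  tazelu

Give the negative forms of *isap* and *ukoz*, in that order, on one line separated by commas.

The suffix is conditioned by the final consonant: -am when the stem ends in a voiceless consonant (*vorih*, *piep*); -u when the stem ends in a voiced consonant (*lofem*, *guroz*, *tazel*).
*isap* — final consonant /p/ (voiceless) → -am → *isapam*.
*ukoz*: final consonant = /z/, voiced → -u → *ukozu*.

isapam, ukozu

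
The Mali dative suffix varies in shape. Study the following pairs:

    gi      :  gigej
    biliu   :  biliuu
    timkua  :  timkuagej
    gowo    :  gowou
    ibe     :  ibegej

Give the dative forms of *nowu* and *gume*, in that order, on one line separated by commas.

The suffix is conditioned by the last vowel: -u when the last vowel of the stem is a rounded vowel (*biliu*, *gowo*); -gej when the last vowel of the stem is an unrounded vowel (*gi*, *timkua*, *ibe*).
Since the last vowel of *nowu* is /u/ (a rounded vowel), it takes -u, giving *nowuu*.
The last vowel of *gume* is /e/, which is an unrounded vowel, so the suffix is -gej, giving *gumegej*.

nowuu, gumegej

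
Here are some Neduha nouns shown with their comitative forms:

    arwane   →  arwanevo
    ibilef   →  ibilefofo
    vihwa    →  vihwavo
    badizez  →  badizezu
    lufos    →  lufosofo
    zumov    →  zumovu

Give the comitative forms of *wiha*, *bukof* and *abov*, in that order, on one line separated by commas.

wihavo, bukofofo, abovu

The alternation tracks the final sound of the stem — -ofo when the stem ends in a voiceless consonant (*ibilef*, *lufos*); -u when the stem ends in a voiced consonant (*badizez*, *zumov*); -vo when the stem ends in a vowel (*arwane*, *vihwa*).
*wiha*: final sound = /a/, a vowel → -vo → *wihavo*.
*bukof* — final sound /f/ (a voiceless consonant) → -ofo → *bukofofo*.
*abov* — final sound /v/ (a voiced consonant) → -u → *abovu*.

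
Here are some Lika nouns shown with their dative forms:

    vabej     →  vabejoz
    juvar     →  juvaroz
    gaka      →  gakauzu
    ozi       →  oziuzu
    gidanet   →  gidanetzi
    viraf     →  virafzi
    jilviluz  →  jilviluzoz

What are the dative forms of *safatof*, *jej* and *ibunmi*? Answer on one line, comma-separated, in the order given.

The alternation tracks the final sound of the stem — -zi when the stem ends in a voiceless consonant (*gidanet*, *viraf*); -oz when the stem ends in a voiced consonant (*vabej*, *juvar*, *jilviluz*); -uzu when the stem ends in a vowel (*gaka*, *ozi*).
The final sound of *safatof* is /f/, which is a voiceless consonant, so the suffix is -zi, giving *safatofzi*.
*jej*: final sound = /j/, a voiced consonant → -oz → *jejoz*.
*ibunmi* — final sound /i/ (a vowel) → -uzu → *ibunmiuzu*.

safatofzi, jejoz, ibunmiuzu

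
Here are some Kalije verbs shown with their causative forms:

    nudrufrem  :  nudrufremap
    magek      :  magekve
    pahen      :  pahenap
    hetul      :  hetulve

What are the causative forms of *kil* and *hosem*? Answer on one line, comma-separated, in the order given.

kilve, hosemap

The suffix is conditioned by the final consonant: -ap when the stem ends in a nasal (*nudrufrem*, *pahen*); -ve when the stem ends in a non-nasal consonant (*magek*, *hetul*).
The final consonant of *kil* is /l/, which is non-nasal, so the suffix is -ve, giving *kilve*.
*hosem* — final consonant /m/ (a nasal) → -ap → *hosemap*.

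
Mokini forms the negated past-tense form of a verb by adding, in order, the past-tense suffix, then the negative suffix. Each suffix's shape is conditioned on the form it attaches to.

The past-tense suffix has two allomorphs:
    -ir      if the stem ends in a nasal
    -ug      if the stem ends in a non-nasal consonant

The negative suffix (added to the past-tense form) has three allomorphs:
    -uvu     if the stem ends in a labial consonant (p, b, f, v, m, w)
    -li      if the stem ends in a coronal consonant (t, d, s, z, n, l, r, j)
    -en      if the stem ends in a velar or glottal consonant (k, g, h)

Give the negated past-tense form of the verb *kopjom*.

The final consonant of *kopjom* is /m/, which is a nasal, so the past-tense suffix is -ir, giving *kopjomir*.
Since the final consonant of the past-tense form *kopjomir* is /r/ (coronal), it takes -li, giving *kopjomirli*.

kopjomirli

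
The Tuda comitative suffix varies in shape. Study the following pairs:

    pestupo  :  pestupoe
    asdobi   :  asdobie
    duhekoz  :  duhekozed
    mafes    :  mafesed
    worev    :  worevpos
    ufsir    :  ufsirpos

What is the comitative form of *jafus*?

jafused

The alternation tracks the final sound of the stem — -ed when the stem ends in a sibilant (*duhekoz*, *mafes*); -pos when the stem ends in a non-sibilant consonant (*worev*, *ufsir*); -e when the stem ends in a vowel (*pestupo*, *asdobi*).
Since the final sound of *jafus* is /s/ (a sibilant), it takes -ed, giving *jafused*.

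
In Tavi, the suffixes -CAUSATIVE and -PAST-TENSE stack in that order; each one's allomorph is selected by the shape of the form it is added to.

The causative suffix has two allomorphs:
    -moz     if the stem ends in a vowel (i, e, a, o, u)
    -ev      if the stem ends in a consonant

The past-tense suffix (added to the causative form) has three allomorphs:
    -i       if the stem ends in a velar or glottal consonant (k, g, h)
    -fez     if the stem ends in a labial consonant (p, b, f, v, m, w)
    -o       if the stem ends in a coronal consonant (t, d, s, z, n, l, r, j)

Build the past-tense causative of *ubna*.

*ubna*: final sound = /a/, a vowel → -moz → *ubnamoz*.
Since the final consonant of the causative form *ubnamoz* is /z/ (coronal), it takes -o, giving *ubnamozo*.

ubnamozo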